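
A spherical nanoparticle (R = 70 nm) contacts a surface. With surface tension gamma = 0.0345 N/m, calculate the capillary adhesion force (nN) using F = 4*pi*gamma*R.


Convert radius: R = 70 nm = 7e-08 m
F = 4 * pi * gamma * R
F = 4 * pi * 0.0345 * 7e-08
F = 3.03478e-08 N = 30.3478 nN

30.3478


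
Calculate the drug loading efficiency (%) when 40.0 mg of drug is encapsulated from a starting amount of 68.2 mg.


Drug loading efficiency = (drug loaded / drug initial) * 100
DLE = 40.0 / 68.2 * 100
DLE = 0.5865 * 100
DLE = 58.65%

58.65


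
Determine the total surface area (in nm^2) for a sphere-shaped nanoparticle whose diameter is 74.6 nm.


Radius r = 74.6/2 = 37.3 nm
Surface area SA = 4 * pi * r^2
SA = 4 * pi * (37.3)^2
SA = 17483.47 nm^2

17483.47


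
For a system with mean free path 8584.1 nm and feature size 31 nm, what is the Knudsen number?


Knudsen number Kn = lambda / L
Kn = 8584.1 / 31
Kn = 276.9065

276.9065


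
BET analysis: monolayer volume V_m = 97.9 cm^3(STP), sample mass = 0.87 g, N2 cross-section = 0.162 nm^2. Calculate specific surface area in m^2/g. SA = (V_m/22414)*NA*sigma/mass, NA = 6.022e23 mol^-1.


Number of moles in monolayer = V_m / 22414 = 97.9 / 22414 = 0.00436781
Number of molecules = moles * NA = 0.00436781 * 6.022e23
SA = molecules * sigma / mass
SA = (97.9 / 22414) * 6.022e23 * 0.162e-18 / 0.87
SA = 489.8 m^2/g

489.8


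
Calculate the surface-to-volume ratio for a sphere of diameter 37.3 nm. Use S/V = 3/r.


Radius r = 37.3/2 = 18.65 nm
S/V = 3 / r = 3 / 18.65
S/V = 0.1609 nm^-1

0.1609


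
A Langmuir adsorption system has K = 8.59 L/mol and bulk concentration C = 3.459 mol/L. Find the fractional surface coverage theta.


Langmuir isotherm: theta = K*C / (1 + K*C)
K*C = 8.59 * 3.459 = 29.71281
theta = 29.71281 / (1 + 29.71281) = 29.71281 / 30.71281
theta = 0.9674

0.9674


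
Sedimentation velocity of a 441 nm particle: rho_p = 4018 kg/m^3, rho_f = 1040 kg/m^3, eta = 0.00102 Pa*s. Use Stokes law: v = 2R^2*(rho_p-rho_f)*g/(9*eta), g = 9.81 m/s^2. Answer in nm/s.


Radius R = 441/2 nm = 2.205e-07 m
Density difference = 4018 - 1040 = 2978 kg/m^3
v = 2 * R^2 * (rho_p - rho_f) * g / (9 * eta)
v = 2 * (2.205e-07)^2 * 2978 * 9.81 / (9 * 0.00102)
v = 3.09455e-07 m/s = 309.4555 nm/s

309.4555


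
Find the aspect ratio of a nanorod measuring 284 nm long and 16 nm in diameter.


Aspect ratio AR = length / diameter
AR = 284 / 16
AR = 17.75

17.75


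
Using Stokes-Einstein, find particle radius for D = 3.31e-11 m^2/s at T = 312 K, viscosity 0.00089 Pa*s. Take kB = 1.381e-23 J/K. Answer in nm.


Stokes-Einstein: R = kB*T / (6*pi*eta*D)
R = 1.381e-23 * 312 / (6 * pi * 0.00089 * 3.31e-11)
R = 7.75942e-09 m = 7.76 nm

7.76


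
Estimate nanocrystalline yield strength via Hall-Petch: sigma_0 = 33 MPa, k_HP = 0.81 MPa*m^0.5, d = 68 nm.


d = 68 nm = 6.8e-08 m
sqrt(d) = 0.0002607681
Hall-Petch contribution = k / sqrt(d) = 0.81 / 0.0002607681 = 3106.2 MPa
sigma = sigma_0 + k/sqrt(d) = 33 + 3106.2 = 3139.2 MPa

3139.2


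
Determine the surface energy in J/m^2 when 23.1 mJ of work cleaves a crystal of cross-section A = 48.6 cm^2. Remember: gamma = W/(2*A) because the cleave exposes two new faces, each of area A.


Convert: A = 48.6 cm^2 = 0.00486 m^2, W = 23.1 mJ = 0.0231 J
Cleaving exposes two faces of area A, so total new surface = 2*A and gamma = W / (2*A)
gamma = 0.0231 / (2 * 0.00486)
gamma = 2.377 J/m^2

2.377


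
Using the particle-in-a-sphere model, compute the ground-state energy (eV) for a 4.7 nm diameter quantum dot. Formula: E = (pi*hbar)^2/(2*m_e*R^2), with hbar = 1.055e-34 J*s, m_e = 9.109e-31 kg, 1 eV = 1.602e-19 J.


Radius R = 4.7/2 = 2.35 nm = 2.35e-09 m
E = (pi * 1.055e-34)^2 / (2 * 9.109e-31 * (2.35e-09)^2)
E(J) = 1.09186e-20
E = E(J) / 1.602e-19 = 0.0682 eV

0.0682


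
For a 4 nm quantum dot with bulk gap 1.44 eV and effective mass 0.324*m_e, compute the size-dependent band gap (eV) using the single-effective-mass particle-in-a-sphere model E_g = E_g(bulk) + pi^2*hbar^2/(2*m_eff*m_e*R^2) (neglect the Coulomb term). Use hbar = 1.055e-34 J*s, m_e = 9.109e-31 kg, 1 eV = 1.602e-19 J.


Radius R = 4/2 nm = 2e-09 m
Confinement energy dE = pi^2 * hbar^2 / (2 * m_eff * m_e * R^2)
dE = pi^2 * (1.055e-34)^2 / (2 * 0.324 * 9.109e-31 * (2e-09)^2) J, divided by 1.602e-19 J/eV
dE = 0.2904 eV
Total band gap = E_g(bulk) + dE = 1.44 + 0.2904 = 1.7304 eV

1.7304


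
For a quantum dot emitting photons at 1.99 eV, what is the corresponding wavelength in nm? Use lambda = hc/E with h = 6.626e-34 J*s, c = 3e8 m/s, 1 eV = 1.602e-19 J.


Convert energy: E = 1.99 eV = 1.99 * 1.602e-19 = 3.18798e-19 J
lambda = h*c / E = 6.626e-34 * 3e8 / 3.18798e-19
lambda = 6.2353e-07 m = 623.5 nm

623.5


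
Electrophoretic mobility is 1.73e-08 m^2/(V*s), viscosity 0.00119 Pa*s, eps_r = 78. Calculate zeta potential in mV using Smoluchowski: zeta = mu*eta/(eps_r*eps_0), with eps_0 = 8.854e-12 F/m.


Smoluchowski equation: zeta = mu * eta / (eps_r * eps_0)
zeta = 1.73e-08 * 0.00119 / (78 * 8.854e-12)
zeta = 0.02981 V = 29.81 mV

29.81


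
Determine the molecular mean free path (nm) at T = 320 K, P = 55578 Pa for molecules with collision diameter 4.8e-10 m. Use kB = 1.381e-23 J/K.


Mean free path: lambda = kB*T / (sqrt(2) * pi * d^2 * P)
lambda = 1.381e-23 * 320 / (sqrt(2) * pi * (4.8e-10)^2 * 55578)
lambda = 7.76772e-08 m
lambda = 77.68 nm

77.68


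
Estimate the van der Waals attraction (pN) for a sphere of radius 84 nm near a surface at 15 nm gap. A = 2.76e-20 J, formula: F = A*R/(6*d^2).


Convert to SI: R = 84 nm = 8.4e-08 m, d = 15 nm = 1.5e-08 m
F = A * R / (6 * d^2)
F = 2.76e-20 * 8.4e-08 / (6 * (1.5e-08)^2)
F = 1.71733e-12 N = 1.717 pN

1.717


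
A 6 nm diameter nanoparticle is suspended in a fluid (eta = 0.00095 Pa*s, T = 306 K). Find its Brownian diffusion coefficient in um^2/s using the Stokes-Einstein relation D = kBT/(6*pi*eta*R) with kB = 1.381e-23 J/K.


Radius R = 6/2 = 3 nm = 3e-09 m
D = kB*T / (6*pi*eta*R)
D = 1.381e-23 * 306 / (6 * pi * 0.00095 * 3e-09)
D = 7.86627e-11 m^2/s = 78.663 um^2/s

78.663


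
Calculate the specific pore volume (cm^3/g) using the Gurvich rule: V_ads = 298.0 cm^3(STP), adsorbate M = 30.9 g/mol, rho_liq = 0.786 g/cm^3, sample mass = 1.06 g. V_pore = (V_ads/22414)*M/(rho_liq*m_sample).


Moles adsorbed n = V_ads / 22414 = 298.0 / 22414 = 1.329526e-02 mol
Liquid volume V_liq = n * M / rho_liq = 1.329526e-02 * 30.9 / 0.786 = 0.52268 cm^3
Specific pore volume V_pore = V_liq / m_sample = 0.52268 / 1.06
V_pore = 0.4931 cm^3/g

0.4931


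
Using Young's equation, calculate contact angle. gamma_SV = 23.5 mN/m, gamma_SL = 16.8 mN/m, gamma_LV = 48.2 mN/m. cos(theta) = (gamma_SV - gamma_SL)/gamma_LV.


cos(theta) = (gamma_SV - gamma_SL) / gamma_LV
cos(theta) = (23.5 - 16.8) / 48.2
cos(theta) = 0.139004
theta = arccos(0.139004) = 82.01 degrees

82.01


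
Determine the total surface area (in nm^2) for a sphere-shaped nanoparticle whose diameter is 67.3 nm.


Radius r = 67.3/2 = 33.65 nm
Surface area SA = 4 * pi * r^2
SA = 4 * pi * (33.65)^2
SA = 14229.18 nm^2

14229.18


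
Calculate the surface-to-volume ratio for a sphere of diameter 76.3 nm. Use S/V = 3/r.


Radius r = 76.3/2 = 38.15 nm
S/V = 3 / r = 3 / 38.15
S/V = 0.0786 nm^-1

0.0786


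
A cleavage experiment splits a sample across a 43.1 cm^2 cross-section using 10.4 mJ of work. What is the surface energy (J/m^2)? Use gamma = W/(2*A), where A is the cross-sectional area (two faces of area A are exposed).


Convert: A = 43.1 cm^2 = 0.00431 m^2, W = 10.4 mJ = 0.0104 J
Cleaving exposes two faces of area A, so total new surface = 2*A and gamma = W / (2*A)
gamma = 0.0104 / (2 * 0.00431)
gamma = 1.206 J/m^2

1.206


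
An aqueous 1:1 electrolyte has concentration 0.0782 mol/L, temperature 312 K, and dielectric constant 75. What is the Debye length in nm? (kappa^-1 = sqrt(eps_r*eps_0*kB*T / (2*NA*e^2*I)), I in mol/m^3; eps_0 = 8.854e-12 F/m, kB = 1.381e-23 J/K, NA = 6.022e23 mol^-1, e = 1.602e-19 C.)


Ionic strength I = 0.0782 * 1^2 * 1000 = 78.2 mol/m^3
kappa^-1 = sqrt(75 * 8.854e-12 * 1.381e-23 * 312 / (2 * 6.022e23 * (1.602e-19)^2 * 78.2))
kappa^-1 = 1.088 nm

1.088


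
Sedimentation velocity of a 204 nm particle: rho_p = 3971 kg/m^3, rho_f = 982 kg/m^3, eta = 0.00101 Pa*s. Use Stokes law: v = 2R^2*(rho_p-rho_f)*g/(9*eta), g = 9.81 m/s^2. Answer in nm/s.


Radius R = 204/2 nm = 1.02e-07 m
Density difference = 3971 - 982 = 2989 kg/m^3
v = 2 * R^2 * (rho_p - rho_f) * g / (9 * eta)
v = 2 * (1.02e-07)^2 * 2989 * 9.81 / (9 * 0.00101)
v = 6.71215e-08 m/s = 67.1215 nm/s

67.1215


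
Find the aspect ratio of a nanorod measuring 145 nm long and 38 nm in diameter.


Aspect ratio AR = length / diameter
AR = 145 / 38
AR = 3.82

3.82


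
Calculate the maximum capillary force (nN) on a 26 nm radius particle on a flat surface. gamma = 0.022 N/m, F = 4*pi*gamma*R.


Convert radius: R = 26 nm = 2.6e-08 m
F = 4 * pi * gamma * R
F = 4 * pi * 0.022 * 2.6e-08
F = 7.18796e-09 N = 7.188 nN

7.188


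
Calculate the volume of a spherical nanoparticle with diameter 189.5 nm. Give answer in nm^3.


Radius r = 189.5/2 = 94.75 nm
Volume V = (4/3) * pi * r^3
V = (4/3) * pi * (94.75)^3
V = 3563085.68 nm^3

3563085.68


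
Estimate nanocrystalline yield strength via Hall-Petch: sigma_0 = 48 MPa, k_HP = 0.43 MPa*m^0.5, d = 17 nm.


d = 17 nm = 1.7e-08 m
sqrt(d) = 0.000130384
Hall-Petch contribution = k / sqrt(d) = 0.43 / 0.000130384 = 3297.9 MPa
sigma = sigma_0 + k/sqrt(d) = 48 + 3297.9 = 3345.9 MPa

3345.9


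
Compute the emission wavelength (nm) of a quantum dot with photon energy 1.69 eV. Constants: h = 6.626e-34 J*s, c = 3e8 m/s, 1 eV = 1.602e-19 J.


Convert energy: E = 1.69 eV = 1.69 * 1.602e-19 = 2.70738e-19 J
lambda = h*c / E = 6.626e-34 * 3e8 / 2.70738e-19
lambda = 7.34215e-07 m = 734.2 nm

734.2


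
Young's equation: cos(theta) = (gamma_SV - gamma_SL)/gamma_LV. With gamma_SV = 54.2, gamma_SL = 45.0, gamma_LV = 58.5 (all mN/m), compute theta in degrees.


cos(theta) = (gamma_SV - gamma_SL) / gamma_LV
cos(theta) = (54.2 - 45.0) / 58.5
cos(theta) = 0.157265
theta = arccos(0.157265) = 80.95 degrees

80.95


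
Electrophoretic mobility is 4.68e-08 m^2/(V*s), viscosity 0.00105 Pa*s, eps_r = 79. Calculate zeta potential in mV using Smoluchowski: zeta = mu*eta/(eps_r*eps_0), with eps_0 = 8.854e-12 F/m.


Smoluchowski equation: zeta = mu * eta / (eps_r * eps_0)
zeta = 4.68e-08 * 0.00105 / (79 * 8.854e-12)
zeta = 0.070254 V = 70.25 mV

70.25


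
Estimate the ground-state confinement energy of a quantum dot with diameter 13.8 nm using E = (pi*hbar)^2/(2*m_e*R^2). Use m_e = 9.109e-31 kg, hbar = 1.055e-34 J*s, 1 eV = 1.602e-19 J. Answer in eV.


Radius R = 13.8/2 = 6.9 nm = 6.9e-09 m
E = (pi * 1.055e-34)^2 / (2 * 9.109e-31 * (6.9e-09)^2)
E(J) = 1.2665e-21
E = E(J) / 1.602e-19 = 0.0079 eV

0.0079


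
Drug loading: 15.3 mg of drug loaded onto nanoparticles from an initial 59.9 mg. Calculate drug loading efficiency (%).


Drug loading efficiency = (drug loaded / drug initial) * 100
DLE = 15.3 / 59.9 * 100
DLE = 0.2554 * 100
DLE = 25.54%

25.54


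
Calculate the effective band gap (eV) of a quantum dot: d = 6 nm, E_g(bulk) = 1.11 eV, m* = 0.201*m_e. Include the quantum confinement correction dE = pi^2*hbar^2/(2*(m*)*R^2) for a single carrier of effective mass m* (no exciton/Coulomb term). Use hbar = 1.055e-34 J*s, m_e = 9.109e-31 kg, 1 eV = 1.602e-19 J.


Radius R = 6/2 nm = 3e-09 m
Confinement energy dE = pi^2 * hbar^2 / (2 * m_eff * m_e * R^2)
dE = pi^2 * (1.055e-34)^2 / (2 * 0.201 * 9.109e-31 * (3e-09)^2) J, divided by 1.602e-19 J/eV
dE = 0.2081 eV
Total band gap = E_g(bulk) + dE = 1.11 + 0.2081 = 1.3181 eV

1.3181


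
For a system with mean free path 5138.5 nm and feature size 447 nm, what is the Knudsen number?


Knudsen number Kn = lambda / L
Kn = 5138.5 / 447
Kn = 11.4955

11.4955


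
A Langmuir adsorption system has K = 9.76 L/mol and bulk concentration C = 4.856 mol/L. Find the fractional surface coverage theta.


Langmuir isotherm: theta = K*C / (1 + K*C)
K*C = 9.76 * 4.856 = 47.39456
theta = 47.39456 / (1 + 47.39456) = 47.39456 / 48.39456
theta = 0.9793

0.9793


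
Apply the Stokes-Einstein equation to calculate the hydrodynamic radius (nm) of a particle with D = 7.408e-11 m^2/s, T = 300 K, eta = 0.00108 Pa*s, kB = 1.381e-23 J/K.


Stokes-Einstein: R = kB*T / (6*pi*eta*D)
R = 1.381e-23 * 300 / (6 * pi * 0.00108 * 7.408e-11)
R = 2.74719e-09 m = 2.75 nm

2.75


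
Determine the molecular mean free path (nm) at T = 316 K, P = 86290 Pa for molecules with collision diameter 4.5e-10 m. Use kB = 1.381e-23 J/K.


Mean free path: lambda = kB*T / (sqrt(2) * pi * d^2 * P)
lambda = 1.381e-23 * 316 / (sqrt(2) * pi * (4.5e-10)^2 * 86290)
lambda = 5.62122e-08 m
lambda = 56.21 nm

56.21


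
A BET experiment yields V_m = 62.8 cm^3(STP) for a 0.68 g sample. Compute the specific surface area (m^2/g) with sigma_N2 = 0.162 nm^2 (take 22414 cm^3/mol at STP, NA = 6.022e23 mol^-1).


Number of moles in monolayer = V_m / 22414 = 62.8 / 22414 = 0.00280182
Number of molecules = moles * NA = 0.00280182 * 6.022e23
SA = molecules * sigma / mass
SA = (62.8 / 22414) * 6.022e23 * 0.162e-18 / 0.68
SA = 402.0 m^2/g

402.0


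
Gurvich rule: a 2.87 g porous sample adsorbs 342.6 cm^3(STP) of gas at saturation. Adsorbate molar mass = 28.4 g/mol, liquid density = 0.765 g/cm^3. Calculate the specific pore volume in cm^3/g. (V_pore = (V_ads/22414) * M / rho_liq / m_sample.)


Moles adsorbed n = V_ads / 22414 = 342.6 / 22414 = 1.528509e-02 mol
Liquid volume V_liq = n * M / rho_liq = 1.528509e-02 * 28.4 / 0.765 = 0.56745 cm^3
Specific pore volume V_pore = V_liq / m_sample = 0.56745 / 2.87
V_pore = 0.1977 cm^3/g

0.1977


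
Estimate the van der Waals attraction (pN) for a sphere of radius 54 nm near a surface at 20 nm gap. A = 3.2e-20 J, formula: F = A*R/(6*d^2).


Convert to SI: R = 54 nm = 5.4e-08 m, d = 20 nm = 2e-08 m
F = A * R / (6 * d^2)
F = 3.2e-20 * 5.4e-08 / (6 * (2e-08)^2)
F = 7.2e-13 N = 0.72 pN

0.72


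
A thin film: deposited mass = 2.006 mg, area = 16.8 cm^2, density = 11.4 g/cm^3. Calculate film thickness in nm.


Convert: m = 2.006 mg = 2.0060e-06 kg, A = 16.8 cm^2 = 1.6800e-03 m^2, rho = 11.4 g/cm^3 = 11400 kg/m^3
t = m / (A * rho)
t = 2.0060e-06 / (1.6800e-03 * 11400)
t = 1.0474e-07 m = 104.7 nm

104.7


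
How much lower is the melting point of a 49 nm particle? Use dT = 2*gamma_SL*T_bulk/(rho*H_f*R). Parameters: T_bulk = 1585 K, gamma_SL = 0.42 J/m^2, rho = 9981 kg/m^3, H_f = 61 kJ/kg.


Radius R = 49/2 = 24.5 nm = 2.45e-08 m
Convert H_f = 61 kJ/kg = 61000 J/kg
dT = 2 * gamma_SL * T_bulk / (rho * H_f * R)
dT = 2 * 0.42 * 1585 / (9981 * 61000 * 2.45e-08)
dT = 89.3 K

89.3


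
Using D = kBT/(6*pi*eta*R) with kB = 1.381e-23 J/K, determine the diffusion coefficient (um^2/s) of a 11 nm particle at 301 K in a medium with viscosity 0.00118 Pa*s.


Radius R = 11/2 = 5.5 nm = 5.5e-09 m
D = kB*T / (6*pi*eta*R)
D = 1.381e-23 * 301 / (6 * pi * 0.00118 * 5.5e-09)
D = 3.39793e-11 m^2/s = 33.979 um^2/s

33.979


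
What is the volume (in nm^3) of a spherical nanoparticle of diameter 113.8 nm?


Radius r = 113.8/2 = 56.9 nm
Volume V = (4/3) * pi * r^3
V = (4/3) * pi * (56.9)^3
V = 771658.97 nm^3

771658.97


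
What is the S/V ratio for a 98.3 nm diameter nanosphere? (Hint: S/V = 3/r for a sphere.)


Radius r = 98.3/2 = 49.15 nm
S/V = 3 / r = 3 / 49.15
S/V = 0.061 nm^-1

0.061


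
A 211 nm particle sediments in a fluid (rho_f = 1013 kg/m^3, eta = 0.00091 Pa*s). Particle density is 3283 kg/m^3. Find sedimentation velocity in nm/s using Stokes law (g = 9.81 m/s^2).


Radius R = 211/2 nm = 1.055e-07 m
Density difference = 3283 - 1013 = 2270 kg/m^3
v = 2 * R^2 * (rho_p - rho_f) * g / (9 * eta)
v = 2 * (1.055e-07)^2 * 2270 * 9.81 / (9 * 0.00091)
v = 6.05265e-08 m/s = 60.5265 nm/s

60.5265


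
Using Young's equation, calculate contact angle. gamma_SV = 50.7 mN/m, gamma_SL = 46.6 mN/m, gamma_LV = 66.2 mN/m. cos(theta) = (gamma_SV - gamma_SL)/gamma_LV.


cos(theta) = (gamma_SV - gamma_SL) / gamma_LV
cos(theta) = (50.7 - 46.6) / 66.2
cos(theta) = 0.061934
theta = arccos(0.061934) = 86.45 degrees

86.45


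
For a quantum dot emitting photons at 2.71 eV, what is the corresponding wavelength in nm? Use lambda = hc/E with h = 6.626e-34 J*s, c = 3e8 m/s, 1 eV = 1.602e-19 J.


Convert energy: E = 2.71 eV = 2.71 * 1.602e-19 = 4.34142e-19 J
lambda = h*c / E = 6.626e-34 * 3e8 / 4.34142e-19
lambda = 4.57869e-07 m = 457.9 nm

457.9


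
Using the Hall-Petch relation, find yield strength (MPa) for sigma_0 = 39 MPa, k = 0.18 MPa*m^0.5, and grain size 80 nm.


d = 80 nm = 8e-08 m
sqrt(d) = 0.0002828427
Hall-Petch contribution = k / sqrt(d) = 0.18 / 0.0002828427 = 636.4 MPa
sigma = sigma_0 + k/sqrt(d) = 39 + 636.4 = 675.4 MPa

675.4


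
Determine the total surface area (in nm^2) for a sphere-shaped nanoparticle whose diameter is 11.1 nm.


Radius r = 11.1/2 = 5.55 nm
Surface area SA = 4 * pi * r^2
SA = 4 * pi * (5.55)^2
SA = 387.08 nm^2

387.08


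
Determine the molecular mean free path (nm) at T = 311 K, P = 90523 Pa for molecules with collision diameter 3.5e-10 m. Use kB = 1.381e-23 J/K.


Mean free path: lambda = kB*T / (sqrt(2) * pi * d^2 * P)
lambda = 1.381e-23 * 311 / (sqrt(2) * pi * (3.5e-10)^2 * 90523)
lambda = 8.71754e-08 m
lambda = 87.18 nm

87.18


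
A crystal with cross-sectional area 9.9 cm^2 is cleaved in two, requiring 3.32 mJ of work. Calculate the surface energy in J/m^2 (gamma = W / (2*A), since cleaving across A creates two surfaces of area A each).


Convert: A = 9.9 cm^2 = 0.00099 m^2, W = 3.32 mJ = 0.00332 J
Cleaving exposes two faces of area A, so total new surface = 2*A and gamma = W / (2*A)
gamma = 0.00332 / (2 * 0.00099)
gamma = 1.677 J/m^2

1.677


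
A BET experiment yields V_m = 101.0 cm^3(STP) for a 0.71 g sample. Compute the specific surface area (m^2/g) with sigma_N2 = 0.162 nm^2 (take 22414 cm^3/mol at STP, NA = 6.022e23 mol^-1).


Number of moles in monolayer = V_m / 22414 = 101.0 / 22414 = 0.00450611
Number of molecules = moles * NA = 0.00450611 * 6.022e23
SA = molecules * sigma / mass
SA = (101.0 / 22414) * 6.022e23 * 0.162e-18 / 0.71
SA = 619.2 m^2/g

619.2


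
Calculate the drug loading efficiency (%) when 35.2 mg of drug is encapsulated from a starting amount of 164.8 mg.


Drug loading efficiency = (drug loaded / drug initial) * 100
DLE = 35.2 / 164.8 * 100
DLE = 0.2136 * 100
DLE = 21.36%

21.36


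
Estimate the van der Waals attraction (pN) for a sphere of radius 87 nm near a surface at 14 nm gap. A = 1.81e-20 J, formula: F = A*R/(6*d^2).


Convert to SI: R = 87 nm = 8.7e-08 m, d = 14 nm = 1.4e-08 m
F = A * R / (6 * d^2)
F = 1.81e-20 * 8.7e-08 / (6 * (1.4e-08)^2)
F = 1.33903e-12 N = 1.339 pN

1.339


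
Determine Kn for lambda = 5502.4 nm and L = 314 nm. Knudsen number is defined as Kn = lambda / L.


Knudsen number Kn = lambda / L
Kn = 5502.4 / 314
Kn = 17.5236

17.5236


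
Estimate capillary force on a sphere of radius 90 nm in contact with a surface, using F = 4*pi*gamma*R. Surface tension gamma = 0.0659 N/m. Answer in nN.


Convert radius: R = 90 nm = 9e-08 m
F = 4 * pi * gamma * R
F = 4 * pi * 0.0659 * 9e-08
F = 7.45311e-08 N = 74.5311 nN

74.5311


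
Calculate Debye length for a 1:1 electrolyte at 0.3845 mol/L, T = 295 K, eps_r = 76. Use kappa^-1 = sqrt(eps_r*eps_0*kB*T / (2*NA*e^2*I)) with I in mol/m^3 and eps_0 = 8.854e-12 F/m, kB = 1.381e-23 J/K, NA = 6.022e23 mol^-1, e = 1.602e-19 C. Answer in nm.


Ionic strength I = 0.3845 * 1^2 * 1000 = 384.5 mol/m^3
kappa^-1 = sqrt(76 * 8.854e-12 * 1.381e-23 * 295 / (2 * 6.022e23 * (1.602e-19)^2 * 384.5))
kappa^-1 = 0.48 nm

0.48


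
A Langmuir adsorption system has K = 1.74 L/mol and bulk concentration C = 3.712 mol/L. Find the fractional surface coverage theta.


Langmuir isotherm: theta = K*C / (1 + K*C)
K*C = 1.74 * 3.712 = 6.45888
theta = 6.45888 / (1 + 6.45888) = 6.45888 / 7.45888
theta = 0.8659

0.8659


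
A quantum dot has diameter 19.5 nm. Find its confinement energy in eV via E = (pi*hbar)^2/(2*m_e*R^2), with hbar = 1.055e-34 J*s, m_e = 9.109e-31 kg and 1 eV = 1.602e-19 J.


Radius R = 19.5/2 = 9.75 nm = 9.75e-09 m
E = (pi * 1.055e-34)^2 / (2 * 9.109e-31 * (9.75e-09)^2)
E(J) = 6.343e-22
E = E(J) / 1.602e-19 = 0.004 eV

0.004


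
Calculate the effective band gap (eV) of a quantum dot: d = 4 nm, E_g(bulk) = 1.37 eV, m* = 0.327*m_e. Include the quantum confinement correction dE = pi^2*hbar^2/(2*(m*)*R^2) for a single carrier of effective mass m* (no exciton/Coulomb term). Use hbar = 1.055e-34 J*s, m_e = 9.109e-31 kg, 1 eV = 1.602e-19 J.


Radius R = 4/2 nm = 2e-09 m
Confinement energy dE = pi^2 * hbar^2 / (2 * m_eff * m_e * R^2)
dE = pi^2 * (1.055e-34)^2 / (2 * 0.327 * 9.109e-31 * (2e-09)^2) J, divided by 1.602e-19 J/eV
dE = 0.2878 eV
Total band gap = E_g(bulk) + dE = 1.37 + 0.2878 = 1.6578 eV

1.6578


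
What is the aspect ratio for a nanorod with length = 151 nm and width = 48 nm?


Aspect ratio AR = length / diameter
AR = 151 / 48
AR = 3.15

3.15


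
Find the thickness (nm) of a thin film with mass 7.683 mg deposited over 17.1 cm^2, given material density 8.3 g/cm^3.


Convert: m = 7.683 mg = 7.6830e-06 kg, A = 17.1 cm^2 = 1.7100e-03 m^2, rho = 8.3 g/cm^3 = 8300 kg/m^3
t = m / (A * rho)
t = 7.6830e-06 / (1.7100e-03 * 8300)
t = 5.4132e-07 m = 541.3 nm

541.3


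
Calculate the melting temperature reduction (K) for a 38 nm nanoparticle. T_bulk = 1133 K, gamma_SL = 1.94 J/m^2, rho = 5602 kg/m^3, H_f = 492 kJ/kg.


Radius R = 38/2 = 19 nm = 1.9e-08 m
Convert H_f = 492 kJ/kg = 492000 J/kg
dT = 2 * gamma_SL * T_bulk / (rho * H_f * R)
dT = 2 * 1.94 * 1133 / (5602 * 492000 * 1.9e-08)
dT = 83.9 K

83.9


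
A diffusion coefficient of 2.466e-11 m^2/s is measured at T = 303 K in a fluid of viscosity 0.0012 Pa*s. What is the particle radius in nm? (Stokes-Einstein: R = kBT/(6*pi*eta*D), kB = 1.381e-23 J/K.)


Stokes-Einstein: R = kB*T / (6*pi*eta*D)
R = 1.381e-23 * 303 / (6 * pi * 0.0012 * 2.466e-11)
R = 7.50172e-09 m = 7.5 nm

7.5


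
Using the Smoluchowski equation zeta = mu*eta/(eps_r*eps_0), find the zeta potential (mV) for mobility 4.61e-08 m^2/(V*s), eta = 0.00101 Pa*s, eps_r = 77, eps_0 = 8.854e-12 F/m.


Smoluchowski equation: zeta = mu * eta / (eps_r * eps_0)
zeta = 4.61e-08 * 0.00101 / (77 * 8.854e-12)
zeta = 0.068295 V = 68.3 mV

68.3


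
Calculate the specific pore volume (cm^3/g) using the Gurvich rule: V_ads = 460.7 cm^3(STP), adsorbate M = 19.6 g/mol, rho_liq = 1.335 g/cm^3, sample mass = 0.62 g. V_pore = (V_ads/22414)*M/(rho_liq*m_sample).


Moles adsorbed n = V_ads / 22414 = 460.7 / 22414 = 2.055412e-02 mol
Liquid volume V_liq = n * M / rho_liq = 2.055412e-02 * 19.6 / 1.335 = 0.30177 cm^3
Specific pore volume V_pore = V_liq / m_sample = 0.30177 / 0.62
V_pore = 0.4867 cm^3/g

0.4867


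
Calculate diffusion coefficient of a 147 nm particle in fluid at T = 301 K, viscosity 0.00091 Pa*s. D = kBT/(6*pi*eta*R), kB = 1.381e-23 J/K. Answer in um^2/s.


Radius R = 147/2 = 73.5 nm = 7.35e-08 m
D = kB*T / (6*pi*eta*R)
D = 1.381e-23 * 301 / (6 * pi * 0.00091 * 7.35e-08)
D = 3.29709e-12 m^2/s = 3.297 um^2/s

3.297


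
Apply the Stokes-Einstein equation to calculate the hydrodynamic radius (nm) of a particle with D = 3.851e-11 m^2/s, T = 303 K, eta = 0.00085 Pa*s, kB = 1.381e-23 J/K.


Stokes-Einstein: R = kB*T / (6*pi*eta*D)
R = 1.381e-23 * 303 / (6 * pi * 0.00085 * 3.851e-11)
R = 6.78177e-09 m = 6.78 nm

6.78


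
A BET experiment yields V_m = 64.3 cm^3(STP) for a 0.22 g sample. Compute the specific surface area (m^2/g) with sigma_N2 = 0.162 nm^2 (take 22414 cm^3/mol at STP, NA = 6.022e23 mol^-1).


Number of moles in monolayer = V_m / 22414 = 64.3 / 22414 = 0.00286874
Number of molecules = moles * NA = 0.00286874 * 6.022e23
SA = molecules * sigma / mass
SA = (64.3 / 22414) * 6.022e23 * 0.162e-18 / 0.22
SA = 1272.1 m^2/g

1272.1


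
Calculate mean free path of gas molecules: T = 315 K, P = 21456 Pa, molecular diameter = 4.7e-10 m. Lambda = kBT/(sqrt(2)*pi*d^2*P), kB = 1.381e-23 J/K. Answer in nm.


Mean free path: lambda = kB*T / (sqrt(2) * pi * d^2 * P)
lambda = 1.381e-23 * 315 / (sqrt(2) * pi * (4.7e-10)^2 * 21456)
lambda = 2.06583e-07 m
lambda = 206.58 nm

206.58


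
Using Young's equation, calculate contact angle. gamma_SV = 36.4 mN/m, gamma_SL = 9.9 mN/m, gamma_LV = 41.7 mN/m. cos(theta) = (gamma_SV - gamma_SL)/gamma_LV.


cos(theta) = (gamma_SV - gamma_SL) / gamma_LV
cos(theta) = (36.4 - 9.9) / 41.7
cos(theta) = 0.635492
theta = arccos(0.635492) = 50.54 degrees

50.54


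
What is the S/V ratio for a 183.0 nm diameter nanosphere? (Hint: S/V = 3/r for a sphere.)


Radius r = 183.0/2 = 91.5 nm
S/V = 3 / r = 3 / 91.5
S/V = 0.0328 nm^-1

0.0328


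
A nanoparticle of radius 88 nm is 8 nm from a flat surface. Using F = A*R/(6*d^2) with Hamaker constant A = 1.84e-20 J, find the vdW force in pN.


Convert to SI: R = 88 nm = 8.8e-08 m, d = 8 nm = 8e-09 m
F = A * R / (6 * d^2)
F = 1.84e-20 * 8.8e-08 / (6 * (8e-09)^2)
F = 4.21667e-12 N = 4.217 pN

4.217


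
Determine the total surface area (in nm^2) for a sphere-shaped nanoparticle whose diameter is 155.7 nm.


Radius r = 155.7/2 = 77.85 nm
Surface area SA = 4 * pi * r^2
SA = 4 * pi * (77.85)^2
SA = 76160.03 nm^2

76160.03


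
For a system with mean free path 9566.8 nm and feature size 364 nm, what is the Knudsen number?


Knudsen number Kn = lambda / L
Kn = 9566.8 / 364
Kn = 26.2824

26.2824


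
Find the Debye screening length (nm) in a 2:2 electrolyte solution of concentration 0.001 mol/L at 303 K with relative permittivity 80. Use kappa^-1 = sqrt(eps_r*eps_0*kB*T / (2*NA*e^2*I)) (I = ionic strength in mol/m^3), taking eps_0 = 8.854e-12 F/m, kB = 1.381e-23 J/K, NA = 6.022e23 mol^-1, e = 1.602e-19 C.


Ionic strength I = 0.001 * 2^2 * 1000 = 4 mol/m^3
kappa^-1 = sqrt(80 * 8.854e-12 * 1.381e-23 * 303 / (2 * 6.022e23 * (1.602e-19)^2 * 4))
kappa^-1 = 4.896 nm

4.896


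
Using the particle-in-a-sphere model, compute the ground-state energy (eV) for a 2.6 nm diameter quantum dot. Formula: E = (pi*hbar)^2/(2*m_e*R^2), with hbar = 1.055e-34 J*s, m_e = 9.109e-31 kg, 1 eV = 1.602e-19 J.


Radius R = 2.6/2 = 1.3 nm = 1.3e-09 m
E = (pi * 1.055e-34)^2 / (2 * 9.109e-31 * (1.3e-09)^2)
E(J) = 3.56794e-20
E = E(J) / 1.602e-19 = 0.2227 eV

0.2227


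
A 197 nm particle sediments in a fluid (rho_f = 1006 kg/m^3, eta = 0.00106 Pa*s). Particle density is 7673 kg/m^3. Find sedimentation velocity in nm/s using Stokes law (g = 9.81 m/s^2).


Radius R = 197/2 nm = 9.85e-08 m
Density difference = 7673 - 1006 = 6667 kg/m^3
v = 2 * R^2 * (rho_p - rho_f) * g / (9 * eta)
v = 2 * (9.85e-08)^2 * 6667 * 9.81 / (9 * 0.00106)
v = 1.33031e-07 m/s = 133.0312 nm/s

133.0312


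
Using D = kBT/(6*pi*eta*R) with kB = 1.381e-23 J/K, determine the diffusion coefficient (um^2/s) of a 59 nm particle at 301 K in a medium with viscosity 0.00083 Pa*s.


Radius R = 59/2 = 29.5 nm = 2.95e-08 m
D = kB*T / (6*pi*eta*R)
D = 1.381e-23 * 301 / (6 * pi * 0.00083 * 2.95e-08)
D = 9.00656e-12 m^2/s = 9.007 um^2/s

9.007


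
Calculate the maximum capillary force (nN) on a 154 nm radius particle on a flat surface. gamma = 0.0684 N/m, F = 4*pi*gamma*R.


Convert radius: R = 154 nm = 1.54e-07 m
F = 4 * pi * gamma * R
F = 4 * pi * 0.0684 * 1.54e-07
F = 1.32369e-07 N = 132.3691 nN

132.3691


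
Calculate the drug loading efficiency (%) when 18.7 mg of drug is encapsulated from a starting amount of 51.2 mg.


Drug loading efficiency = (drug loaded / drug initial) * 100
DLE = 18.7 / 51.2 * 100
DLE = 0.3652 * 100
DLE = 36.52%

36.52


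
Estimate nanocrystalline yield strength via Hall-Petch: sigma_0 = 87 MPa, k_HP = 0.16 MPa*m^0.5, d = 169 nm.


d = 169 nm = 1.69e-07 m
sqrt(d) = 0.0004110961
Hall-Petch contribution = k / sqrt(d) = 0.16 / 0.0004110961 = 389.2 MPa
sigma = sigma_0 + k/sqrt(d) = 87 + 389.2 = 476.2 MPa

476.2


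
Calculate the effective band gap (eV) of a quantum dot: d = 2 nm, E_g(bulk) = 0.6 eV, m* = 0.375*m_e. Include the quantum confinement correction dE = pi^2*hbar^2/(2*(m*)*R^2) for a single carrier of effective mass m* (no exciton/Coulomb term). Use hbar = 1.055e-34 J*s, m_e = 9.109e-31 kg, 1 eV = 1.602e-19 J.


Radius R = 2/2 nm = 1e-09 m
Confinement energy dE = pi^2 * hbar^2 / (2 * m_eff * m_e * R^2)
dE = pi^2 * (1.055e-34)^2 / (2 * 0.375 * 9.109e-31 * (1e-09)^2) J, divided by 1.602e-19 J/eV
dE = 1.0037 eV
Total band gap = E_g(bulk) + dE = 0.6 + 1.0037 = 1.6037 eV

1.6037


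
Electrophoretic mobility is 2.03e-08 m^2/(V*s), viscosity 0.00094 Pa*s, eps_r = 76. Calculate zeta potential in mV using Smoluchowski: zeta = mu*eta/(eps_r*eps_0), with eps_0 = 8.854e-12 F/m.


Smoluchowski equation: zeta = mu * eta / (eps_r * eps_0)
zeta = 2.03e-08 * 0.00094 / (76 * 8.854e-12)
zeta = 0.028358 V = 28.36 mV

28.36


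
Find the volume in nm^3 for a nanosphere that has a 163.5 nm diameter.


Radius r = 163.5/2 = 81.75 nm
Volume V = (4/3) * pi * r^3
V = (4/3) * pi * (81.75)^3
V = 2288505.15 nm^3

2288505.15


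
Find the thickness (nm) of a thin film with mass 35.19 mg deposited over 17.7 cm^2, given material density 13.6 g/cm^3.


Convert: m = 35.19 mg = 3.5190e-05 kg, A = 17.7 cm^2 = 1.7700e-03 m^2, rho = 13.6 g/cm^3 = 13600 kg/m^3
t = m / (A * rho)
t = 3.5190e-05 / (1.7700e-03 * 13600)
t = 1.4619e-06 m = 1461.9 nm

1461.9


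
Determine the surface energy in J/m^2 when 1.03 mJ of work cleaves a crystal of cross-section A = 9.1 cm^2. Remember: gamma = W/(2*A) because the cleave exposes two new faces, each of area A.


Convert: A = 9.1 cm^2 = 0.00091 m^2, W = 1.03 mJ = 0.00103 J
Cleaving exposes two faces of area A, so total new surface = 2*A and gamma = W / (2*A)
gamma = 0.00103 / (2 * 0.00091)
gamma = 0.566 J/m^2

0.566


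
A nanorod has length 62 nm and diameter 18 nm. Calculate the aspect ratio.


Aspect ratio AR = length / diameter
AR = 62 / 18
AR = 3.44

3.44


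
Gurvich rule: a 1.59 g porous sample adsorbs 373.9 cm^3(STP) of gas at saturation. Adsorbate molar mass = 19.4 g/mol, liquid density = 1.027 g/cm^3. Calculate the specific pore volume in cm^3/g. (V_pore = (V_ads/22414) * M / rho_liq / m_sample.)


Moles adsorbed n = V_ads / 22414 = 373.9 / 22414 = 1.668154e-02 mol
Liquid volume V_liq = n * M / rho_liq = 1.668154e-02 * 19.4 / 1.027 = 0.31511 cm^3
Specific pore volume V_pore = V_liq / m_sample = 0.31511 / 1.59
V_pore = 0.1982 cm^3/g

0.1982


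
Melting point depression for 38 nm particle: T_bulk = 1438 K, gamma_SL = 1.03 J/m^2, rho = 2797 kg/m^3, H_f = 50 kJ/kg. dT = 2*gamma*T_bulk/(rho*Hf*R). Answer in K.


Radius R = 38/2 = 19 nm = 1.9e-08 m
Convert H_f = 50 kJ/kg = 50000 J/kg
dT = 2 * gamma_SL * T_bulk / (rho * H_f * R)
dT = 2 * 1.03 * 1438 / (2797 * 50000 * 1.9e-08)
dT = 1114.8 K

1114.8


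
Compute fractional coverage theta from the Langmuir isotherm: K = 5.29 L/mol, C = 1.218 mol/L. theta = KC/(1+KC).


Langmuir isotherm: theta = K*C / (1 + K*C)
K*C = 5.29 * 1.218 = 6.44322
theta = 6.44322 / (1 + 6.44322) = 6.44322 / 7.44322
theta = 0.8656

0.8656


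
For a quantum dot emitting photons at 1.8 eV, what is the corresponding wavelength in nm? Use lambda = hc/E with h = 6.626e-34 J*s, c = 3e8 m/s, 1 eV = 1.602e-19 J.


Convert energy: E = 1.8 eV = 1.8 * 1.602e-19 = 2.8836e-19 J
lambda = h*c / E = 6.626e-34 * 3e8 / 2.8836e-19
lambda = 6.89347e-07 m = 689.3 nm

689.3


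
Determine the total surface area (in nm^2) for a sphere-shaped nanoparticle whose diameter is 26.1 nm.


Radius r = 26.1/2 = 13.05 nm
Surface area SA = 4 * pi * r^2
SA = 4 * pi * (13.05)^2
SA = 2140.08 nm^2

2140.08


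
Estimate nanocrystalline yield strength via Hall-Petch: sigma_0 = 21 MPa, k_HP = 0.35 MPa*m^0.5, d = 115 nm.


d = 115 nm = 1.15e-07 m
sqrt(d) = 0.0003391165
Hall-Petch contribution = k / sqrt(d) = 0.35 / 0.0003391165 = 1032.1 MPa
sigma = sigma_0 + k/sqrt(d) = 21 + 1032.1 = 1053.1 MPa

1053.1


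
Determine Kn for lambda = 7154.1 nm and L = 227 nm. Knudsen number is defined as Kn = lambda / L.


Knudsen number Kn = lambda / L
Kn = 7154.1 / 227
Kn = 31.5159

31.5159


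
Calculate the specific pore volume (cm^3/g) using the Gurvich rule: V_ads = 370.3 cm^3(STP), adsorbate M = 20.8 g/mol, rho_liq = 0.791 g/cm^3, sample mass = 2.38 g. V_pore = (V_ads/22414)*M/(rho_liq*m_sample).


Moles adsorbed n = V_ads / 22414 = 370.3 / 22414 = 1.652092e-02 mol
Liquid volume V_liq = n * M / rho_liq = 1.652092e-02 * 20.8 / 0.791 = 0.43443 cm^3
Specific pore volume V_pore = V_liq / m_sample = 0.43443 / 2.38
V_pore = 0.1825 cm^3/g

0.1825


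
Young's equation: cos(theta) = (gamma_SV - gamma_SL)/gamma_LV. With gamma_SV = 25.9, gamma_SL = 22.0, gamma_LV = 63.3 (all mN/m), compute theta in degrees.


cos(theta) = (gamma_SV - gamma_SL) / gamma_LV
cos(theta) = (25.9 - 22.0) / 63.3
cos(theta) = 0.061611
theta = arccos(0.061611) = 86.47 degrees

86.47


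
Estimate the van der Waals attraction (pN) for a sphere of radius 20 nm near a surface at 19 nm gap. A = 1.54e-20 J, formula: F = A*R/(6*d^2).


Convert to SI: R = 20 nm = 2e-08 m, d = 19 nm = 1.9e-08 m
F = A * R / (6 * d^2)
F = 1.54e-20 * 2e-08 / (6 * (1.9e-08)^2)
F = 1.42198e-13 N = 0.142 pN

0.142


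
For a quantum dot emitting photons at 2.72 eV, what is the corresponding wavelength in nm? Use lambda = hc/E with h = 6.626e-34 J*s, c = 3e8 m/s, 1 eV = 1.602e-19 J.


Convert energy: E = 2.72 eV = 2.72 * 1.602e-19 = 4.35744e-19 J
lambda = h*c / E = 6.626e-34 * 3e8 / 4.35744e-19
lambda = 4.56185e-07 m = 456.2 nm

456.2


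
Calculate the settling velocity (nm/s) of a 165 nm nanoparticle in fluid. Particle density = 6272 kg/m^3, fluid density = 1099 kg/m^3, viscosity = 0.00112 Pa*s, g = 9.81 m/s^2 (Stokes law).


Radius R = 165/2 nm = 8.25e-08 m
Density difference = 6272 - 1099 = 5173 kg/m^3
v = 2 * R^2 * (rho_p - rho_f) * g / (9 * eta)
v = 2 * (8.25e-08)^2 * 5173 * 9.81 / (9 * 0.00112)
v = 6.85313e-08 m/s = 68.5313 nm/s

68.5313


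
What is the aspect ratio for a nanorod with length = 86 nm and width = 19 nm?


Aspect ratio AR = length / diameter
AR = 86 / 19
AR = 4.53

4.53


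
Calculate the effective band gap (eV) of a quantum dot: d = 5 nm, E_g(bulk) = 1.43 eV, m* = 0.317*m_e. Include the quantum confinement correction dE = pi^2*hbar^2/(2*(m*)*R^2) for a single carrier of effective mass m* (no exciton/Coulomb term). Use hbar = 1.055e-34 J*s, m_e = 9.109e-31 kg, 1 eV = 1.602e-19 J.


Radius R = 5/2 nm = 2.5e-09 m
Confinement energy dE = pi^2 * hbar^2 / (2 * m_eff * m_e * R^2)
dE = pi^2 * (1.055e-34)^2 / (2 * 0.317 * 9.109e-31 * (2.5e-09)^2) J, divided by 1.602e-19 J/eV
dE = 0.19 eV
Total band gap = E_g(bulk) + dE = 1.43 + 0.19 = 1.62 eV

1.62


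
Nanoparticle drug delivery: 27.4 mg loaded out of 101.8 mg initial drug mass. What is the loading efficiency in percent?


Drug loading efficiency = (drug loaded / drug initial) * 100
DLE = 27.4 / 101.8 * 100
DLE = 0.2692 * 100
DLE = 26.92%

26.92


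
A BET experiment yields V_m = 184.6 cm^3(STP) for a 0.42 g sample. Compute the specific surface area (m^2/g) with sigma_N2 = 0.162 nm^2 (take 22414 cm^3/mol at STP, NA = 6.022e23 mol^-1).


Number of moles in monolayer = V_m / 22414 = 184.6 / 22414 = 0.00823592
Number of molecules = moles * NA = 0.00823592 * 6.022e23
SA = molecules * sigma / mass
SA = (184.6 / 22414) * 6.022e23 * 0.162e-18 / 0.42
SA = 1913.0 m^2/g

1913.0


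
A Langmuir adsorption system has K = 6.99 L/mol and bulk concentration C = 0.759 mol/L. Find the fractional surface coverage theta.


Langmuir isotherm: theta = K*C / (1 + K*C)
K*C = 6.99 * 0.759 = 5.30541
theta = 5.30541 / (1 + 5.30541) = 5.30541 / 6.30541
theta = 0.8414

0.8414


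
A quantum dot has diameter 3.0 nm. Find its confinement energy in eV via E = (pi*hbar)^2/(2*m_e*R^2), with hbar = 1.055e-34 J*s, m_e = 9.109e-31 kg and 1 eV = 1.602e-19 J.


Radius R = 3.0/2 = 1.5 nm = 1.5e-09 m
E = (pi * 1.055e-34)^2 / (2 * 9.109e-31 * (1.5e-09)^2)
E(J) = 2.67992e-20
E = E(J) / 1.602e-19 = 0.1673 eV

0.1673


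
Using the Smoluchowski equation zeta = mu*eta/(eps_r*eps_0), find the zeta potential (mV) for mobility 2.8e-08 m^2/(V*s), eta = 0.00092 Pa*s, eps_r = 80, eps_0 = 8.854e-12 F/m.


Smoluchowski equation: zeta = mu * eta / (eps_r * eps_0)
zeta = 2.8e-08 * 0.00092 / (80 * 8.854e-12)
zeta = 0.036368 V = 36.37 mV

36.37


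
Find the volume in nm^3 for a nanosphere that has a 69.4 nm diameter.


Radius r = 69.4/2 = 34.7 nm
Volume V = (4/3) * pi * r^3
V = (4/3) * pi * (34.7)^3
V = 175015.71 nm^3

175015.71


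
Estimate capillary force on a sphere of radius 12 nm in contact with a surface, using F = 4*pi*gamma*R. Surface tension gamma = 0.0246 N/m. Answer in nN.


Convert radius: R = 12 nm = 1.2e-08 m
F = 4 * pi * gamma * R
F = 4 * pi * 0.0246 * 1.2e-08
F = 3.70959e-09 N = 3.7096 nN

3.7096


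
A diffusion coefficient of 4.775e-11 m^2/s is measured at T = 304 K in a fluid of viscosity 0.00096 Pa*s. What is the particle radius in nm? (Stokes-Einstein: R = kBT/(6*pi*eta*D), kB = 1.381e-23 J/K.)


Stokes-Einstein: R = kB*T / (6*pi*eta*D)
R = 1.381e-23 * 304 / (6 * pi * 0.00096 * 4.775e-11)
R = 4.85872e-09 m = 4.86 nm

4.86


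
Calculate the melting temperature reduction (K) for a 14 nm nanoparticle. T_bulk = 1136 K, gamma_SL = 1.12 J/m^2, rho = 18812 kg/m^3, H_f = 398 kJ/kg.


Radius R = 14/2 = 7 nm = 7e-09 m
Convert H_f = 398 kJ/kg = 398000 J/kg
dT = 2 * gamma_SL * T_bulk / (rho * H_f * R)
dT = 2 * 1.12 * 1136 / (18812 * 398000 * 7e-09)
dT = 48.6 K

48.6


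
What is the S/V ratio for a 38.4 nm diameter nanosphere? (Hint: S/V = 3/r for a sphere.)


Radius r = 38.4/2 = 19.2 nm
S/V = 3 / r = 3 / 19.2
S/V = 0.1562 nm^-1

0.1562


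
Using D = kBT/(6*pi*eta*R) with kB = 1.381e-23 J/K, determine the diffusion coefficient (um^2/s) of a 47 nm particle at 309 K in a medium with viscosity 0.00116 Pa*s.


Radius R = 47/2 = 23.5 nm = 2.35e-08 m
D = kB*T / (6*pi*eta*R)
D = 1.381e-23 * 309 / (6 * pi * 0.00116 * 2.35e-08)
D = 8.30472e-12 m^2/s = 8.305 um^2/s

8.305


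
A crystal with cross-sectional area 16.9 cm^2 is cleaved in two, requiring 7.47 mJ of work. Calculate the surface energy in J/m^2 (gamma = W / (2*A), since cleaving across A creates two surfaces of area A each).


Convert: A = 16.9 cm^2 = 0.00169 m^2, W = 7.47 mJ = 0.00747 J
Cleaving exposes two faces of area A, so total new surface = 2*A and gamma = W / (2*A)
gamma = 0.00747 / (2 * 0.00169)
gamma = 2.21 J/m^2

2.21


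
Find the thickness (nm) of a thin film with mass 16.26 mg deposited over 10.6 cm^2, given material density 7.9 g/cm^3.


Convert: m = 16.26 mg = 1.6260e-05 kg, A = 10.6 cm^2 = 1.0600e-03 m^2, rho = 7.9 g/cm^3 = 7900 kg/m^3
t = m / (A * rho)
t = 1.6260e-05 / (1.0600e-03 * 7900)
t = 1.9417e-06 m = 1941.7 nm

1941.7


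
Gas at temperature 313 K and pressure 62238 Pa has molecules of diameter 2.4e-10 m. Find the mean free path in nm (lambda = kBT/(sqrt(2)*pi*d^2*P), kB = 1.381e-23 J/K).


Mean free path: lambda = kB*T / (sqrt(2) * pi * d^2 * P)
lambda = 1.381e-23 * 313 / (sqrt(2) * pi * (2.4e-10)^2 * 62238)
lambda = 2.71391e-07 m
lambda = 271.39 nm

271.39


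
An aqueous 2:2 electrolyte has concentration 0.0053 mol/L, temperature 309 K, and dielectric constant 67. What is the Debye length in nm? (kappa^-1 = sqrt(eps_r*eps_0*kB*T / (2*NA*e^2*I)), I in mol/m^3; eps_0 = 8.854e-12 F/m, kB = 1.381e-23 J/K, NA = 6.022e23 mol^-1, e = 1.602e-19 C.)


Ionic strength I = 0.0053 * 2^2 * 1000 = 21.2 mol/m^3
kappa^-1 = sqrt(67 * 8.854e-12 * 1.381e-23 * 309 / (2 * 6.022e23 * (1.602e-19)^2 * 21.2))
kappa^-1 = 1.965 nm

1.965


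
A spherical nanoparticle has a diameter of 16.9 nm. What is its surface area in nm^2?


Radius r = 16.9/2 = 8.45 nm
Surface area SA = 4 * pi * r^2
SA = 4 * pi * (8.45)^2
SA = 897.27 nm^2

897.27
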